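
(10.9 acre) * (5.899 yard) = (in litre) 1 acre = 4046.8564 m^2, so 10.9 acre = 10.9 * 4046.8564 = 44110.735 m^2. 1 yard = 0.9144 m, so 5.899 yard = 5.899 * 0.9144 = 5.3940456 m. Combine: 44110.735 m^2 * 5.3940456 m = 237935.32 m^3. 1 litre = 0.001 m^3, so 237935.32 m^3 = 237935.32 / 0.001 = 2.3793532e+08 litre ≈ 2.379e+08 litre (4 s.f.). Final answer: 2.379e+08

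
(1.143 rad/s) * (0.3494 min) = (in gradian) 1.143 rad/s is already in rad/s. 1 min = 60 s, so 0.3494 min = 0.3494 * 60 = 20.964 s. Combine: 1.143 rad/s * 20.964 s = 23.961852 rad. 1 gradian = 0.015707963 rad, so 23.961852 rad = 23.961852 / 0.015707963 = 1525.4589 gradian ≈ 1525 gradian (4 s.f.). Final answer: 1525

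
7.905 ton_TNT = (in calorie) 1 ton_TNT = 4.184e+09 J, so 7.905 ton_TNT = 7.905 * 4.184e+09 = 3.307452e+10 J. 1 calorie = 4.184 J, so 3.307452e+10 J = 3.307452e+10 / 4.184 = 7.905e+09 calorie. Final answer: 7.905e+09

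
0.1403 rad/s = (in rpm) 1 rpm = 0.10471976 rad/s, so 0.1403 rad/s = 0.1403 / 0.10471976 = 1.3397663 rpm ≈ 1.34 rpm (4 s.f.). Final answer: 1.34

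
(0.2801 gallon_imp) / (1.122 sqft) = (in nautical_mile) 1 gallon_imp = 0.00454609 m^3, so 0.2801 gallon_imp = 0.2801 * 0.00454609 = 0.0012733598 m^3. 1 sqft = 0.09290304 m^2, so 1.122 sqft = 1.122 * 0.09290304 = 0.10423721 m^2. Combine: 0.0012733598 m^3 / 0.10423721 m^2 = 0.012215981 m. 1 nautical_mile = 1852 m, so 0.012215981 m = 0.012215981 / 1852 = 6.5961022e-06 nautical_mile ≈ 6.596e-06 nautical_mile (4 s.f.). Final answer: 6.596e-06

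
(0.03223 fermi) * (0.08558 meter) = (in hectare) 1 fermi = 1e-15 m, so 0.03223 fermi = 0.03223 * 1e-15 = 3.223e-17 m. 0.08558 meter = 0.08558 m. Combine: 3.223e-17 m * 0.08558 m = 2.7582434e-18 m^2. 1 hectare = 10000 m^2, so 2.7582434e-18 m^2 = 2.7582434e-18 / 10000 = 2.7582434e-22 hectare ≈ 2.758e-22 hectare (4 s.f.). Final answer: 2.758e-22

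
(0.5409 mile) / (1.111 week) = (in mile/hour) 0.002898. Check: 1 mile = 1609.344 m, so 0.5409 mile = 0.5409 * 1609.344 = 870.49417 m. 1 week = 604800 s, so 1.111 week = 1.111 * 604800 = 671932.8 s. Combine: 870.49417 m / 671932.8 s = 0.0012955078 m/s. 1 mile/hour = 0.44704 m/s, so 0.0012955078 m/s = 0.0012955078 / 0.44704 = 0.0028979684 mile/hour ≈ 0.002898 mile/hour (4 s.f.).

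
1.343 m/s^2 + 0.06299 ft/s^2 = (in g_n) 0.1389. Check: 1.343 m/s^2 is already in m/s^2. 1 ft/s^2 = 0.3048 m/s^2, so 0.06299 ft/s^2 = 0.06299 * 0.3048 = 0.019199352 m/s^2. Sum: 1.343 + 0.019199352 = 1.3621994 m/s^2. 1 g_n = 9.80665 m/s^2, so 1.3621994 m/s^2 = 1.3621994 / 9.80665 = 0.13890568 g_n ≈ 0.1389 g_n (4 s.f.).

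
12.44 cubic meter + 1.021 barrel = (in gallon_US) 12.44 cubic meter = 12.44 m^3. 1 barrel = 0.15898729 m^3, so 1.021 barrel = 1.021 * 0.15898729 = 0.16232603 m^3. Sum: 12.44 + 0.16232603 = 12.602326 m^3. 1 gallon_US = 0.0037854118 m^3, so 12.602326 m^3 = 12.602326 / 0.0037854118 = 3329.1823 gallon_US ≈ 3329 gallon_US (4 s.f.). Final answer: 3329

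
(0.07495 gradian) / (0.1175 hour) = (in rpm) 1 gradian = 0.015707963 rad, so 0.07495 gradian = 0.07495 * 0.015707963 = 0.0011773118 rad. 1 hour = 3600 s, so 0.1175 hour = 0.1175 * 3600 = 423 s. Combine: 0.0011773118 rad / 423 s = 2.7832431e-06 rad/s. 1 rpm = 0.10471976 rad/s, so 2.7832431e-06 rad/s = 2.7832431e-06 / 0.10471976 = 2.6578014e-05 rpm ≈ 2.658e-05 rpm (4 s.f.). Final answer: 2.658e-05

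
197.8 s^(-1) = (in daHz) 19.78. Check: 197.8 s^(-1) = 197.8 Hz. 1 daHz = 10 Hz, so 197.8 Hz = 197.8 / 10 = 19.78 daHz.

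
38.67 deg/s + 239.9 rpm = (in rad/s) 25.8. Check: 1 deg/s = 0.017453293 rad/s, so 38.67 deg/s = 38.67 * 0.017453293 = 0.67491882 rad/s. 1 rpm = 0.10471976 rad/s, so 239.9 rpm = 239.9 * 0.10471976 = 25.122269 rad/s. Sum: 0.67491882 + 25.122269 = 25.797188 rad/s. Result: 25.797188 rad/s ≈ 25.8 rad/s (4 s.f.).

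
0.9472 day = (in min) 1 day = 86400 s, so 0.9472 day = 0.9472 * 86400 = 81838.08 s. 1 min = 60 s, so 81838.08 s = 81838.08 / 60 = 1363.968 min ≈ 1364 min (4 s.f.). Final answer: 1364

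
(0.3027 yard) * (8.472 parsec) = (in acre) 1.788e+13. Check: 1 yard = 0.9144 m, so 0.3027 yard = 0.3027 * 0.9144 = 0.27678888 m. 1 parsec = 3.0856776e+16 m, so 8.472 parsec = 8.472 * 3.0856776e+16 = 2.614186e+17 m. Combine: 0.27678888 m * 2.614186e+17 m = 7.2357763e+16 m^2. 1 acre = 4046.8564 m^2, so 7.2357763e+16 m^2 = 7.2357763e+16 / 4046.8564 = 1.7879993e+13 acre ≈ 1.788e+13 acre (4 s.f.).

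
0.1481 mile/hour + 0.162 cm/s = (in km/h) 1 mile/hour = 0.44704 m/s, so 0.1481 mile/hour = 0.1481 * 0.44704 = 0.066206624 m/s. 1 cm/s = 0.01 m/s, so 0.162 cm/s = 0.162 * 0.01 = 0.00162 m/s. Sum: 0.066206624 + 0.00162 = 0.067826624 m/s. 1 km/h = 0.27777778 m/s, so 0.067826624 m/s = 0.067826624 / 0.27777778 = 0.24417585 km/h ≈ 0.2442 km/h (4 s.f.). Final answer: 0.2442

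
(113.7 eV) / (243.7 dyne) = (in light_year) 1 eV = 1.6021766e-19 J, so 113.7 eV = 113.7 * 1.6021766e-19 = 1.8216748e-17 J. 1 dyne = 1e-05 N, so 243.7 dyne = 243.7 * 1e-05 = 0.002437 N. Combine: 1.8216748e-17 J / 0.002437 N = 7.4750711e-15 m. 1 light_year = 9.4607305e+15 m, so 7.4750711e-15 m = 7.4750711e-15 / 9.4607305e+15 = 7.9011564e-31 light_year ≈ 7.901e-31 light_year (4 s.f.). Final answer: 7.901e-31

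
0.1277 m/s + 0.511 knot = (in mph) 0.1277 m/s is already in m/s. 1 knot = 0.51444444 m/s, so 0.511 knot = 0.511 * 0.51444444 = 0.26288111 m/s. Sum: 0.1277 + 0.26288111 = 0.39058111 m/s. 1 mph = 0.44704 m/s, so 0.39058111 m/s = 0.39058111 / 0.44704 = 0.87370506 mph ≈ 0.8737 mph (4 s.f.). Final answer: 0.8737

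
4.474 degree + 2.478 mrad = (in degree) 1 degree = 0.017453293 rad, so 4.474 degree = 4.474 * 0.017453293 = 0.078086031 rad. 1 mrad = 0.001 rad, so 2.478 mrad = 2.478 * 0.001 = 0.002478 rad. Sum: 0.078086031 + 0.002478 = 0.080564031 rad. 1 degree = 0.017453293 rad, so 0.080564031 rad = 0.080564031 / 0.017453293 = 4.6159789 degree ≈ 4.616 degree (4 s.f.). Final answer: 4.616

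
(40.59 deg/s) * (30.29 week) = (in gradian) 1 deg/s = 0.017453293 rad/s, so 40.59 deg/s = 40.59 * 0.017453293 = 0.70842914 rad/s. 1 week = 604800 s, so 30.29 week = 30.29 * 604800 = 18319392 s. Combine: 0.70842914 rad/s * 18319392 s = 12977991 rad. 1 gradian = 0.015707963 rad, so 12977991 rad = 12977991 / 0.015707963 = 8.2620458e+08 gradian ≈ 8.262e+08 gradian (4 s.f.). Final answer: 8.262e+08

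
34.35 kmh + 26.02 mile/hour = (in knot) 41.16. Check: 1 kmh = 0.27777778 m/s, so 34.35 kmh = 34.35 * 0.27777778 = 9.5416667 m/s. 1 mile/hour = 0.44704 m/s, so 26.02 mile/hour = 26.02 * 0.44704 = 11.631981 m/s. Sum: 9.5416667 + 11.631981 = 21.173647 m/s. 1 knot = 0.51444444 m/s, so 21.173647 m/s = 21.173647 / 0.51444444 = 41.158278 knot ≈ 41.16 knot (4 s.f.).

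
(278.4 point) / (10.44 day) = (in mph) 1 point = 0.00035277778 m, so 278.4 point = 278.4 * 0.00035277778 = 0.098213333 m. 1 day = 86400 s, so 10.44 day = 10.44 * 86400 = 902016 s. Combine: 0.098213333 m / 902016 s = 1.0888203e-07 m/s. 1 mph = 0.44704 m/s, so 1.0888203e-07 m/s = 1.0888203e-07 / 0.44704 = 2.4356216e-07 mph ≈ 2.436e-07 mph (4 s.f.). Final answer: 2.436e-07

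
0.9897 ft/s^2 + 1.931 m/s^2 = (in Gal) 1 ft/s^2 = 0.3048 m/s^2, so 0.9897 ft/s^2 = 0.9897 * 0.3048 = 0.30166056 m/s^2. 1.931 m/s^2 is already in m/s^2. Sum: 0.30166056 + 1.931 = 2.2326606 m/s^2. 1 Gal = 0.01 m/s^2, so 2.2326606 m/s^2 = 2.2326606 / 0.01 = 223.26606 Gal ≈ 223.3 Gal (4 s.f.). Final answer: 223.3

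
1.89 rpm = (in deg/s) 1 rpm = 0.10471976 rad/s, so 1.89 rpm = 1.89 * 0.10471976 = 0.19792034 rad/s. 1 deg/s = 0.017453293 rad/s, so 0.19792034 rad/s = 0.19792034 / 0.017453293 = 11.34 deg/s. Final answer: 11.34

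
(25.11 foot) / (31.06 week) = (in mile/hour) 1 foot = 0.3048 m, so 25.11 foot = 25.11 * 0.3048 = 7.653528 m. 1 week = 604800 s, so 31.06 week = 31.06 * 604800 = 18785088 s. Combine: 7.653528 m / 18785088 s = 4.0742572e-07 m/s. 1 mile/hour = 0.44704 m/s, so 4.0742572e-07 m/s = 4.0742572e-07 / 0.44704 = 9.1138538e-07 mile/hour ≈ 9.114e-07 mile/hour (4 s.f.). Final answer: 9.114e-07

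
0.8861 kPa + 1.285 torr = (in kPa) 1 kPa = 1000 Pa, so 0.8861 kPa = 0.8861 * 1000 = 886.1 Pa. 1 torr = 133.32237 Pa, so 1.285 torr = 1.285 * 133.32237 = 171.31924 Pa. Sum: 886.1 + 171.31924 = 1057.4192 Pa. 1 kPa = 1000 Pa, so 1057.4192 Pa = 1057.4192 / 1000 = 1.0574192 kPa ≈ 1.057 kPa (4 s.f.). Final answer: 1.057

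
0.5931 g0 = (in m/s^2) 1 g0 = 9.80665 m/s^2, so 0.5931 g0 = 0.5931 * 9.80665 = 5.8163241 m/s^2. Result: 5.8163241 m/s^2 ≈ 5.816 m/s^2 (4 s.f.). Final answer: 5.816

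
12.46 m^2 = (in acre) 0.003079. Check: 1 acre = 4046.8564 m^2, so 12.46 m^2 = 12.46 / 4046.8564 = 0.0030789331 acre ≈ 0.003079 acre (4 s.f.).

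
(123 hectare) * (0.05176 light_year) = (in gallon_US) 1 hectare = 10000 m^2, so 123 hectare = 123 * 10000 = 1230000 m^2. 1 light_year = 9.4607305e+15 m, so 0.05176 light_year = 0.05176 * 9.4607305e+15 = 4.8968741e+14 m. Combine: 1230000 m^2 * 4.8968741e+14 m = 6.0231551e+20 m^3. 1 gallon_US = 0.0037854118 m^3, so 6.0231551e+20 m^3 = 6.0231551e+20 / 0.0037854118 = 1.5911493e+23 gallon_US ≈ 1.591e+23 gallon_US (4 s.f.). Final answer: 1.591e+23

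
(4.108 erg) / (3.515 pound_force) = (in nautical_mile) 1.419e-11. Check: 1 erg = 1e-07 J, so 4.108 erg = 4.108 * 1e-07 = 4.108e-07 J. 1 pound_force = 4.4482216 N, so 3.515 pound_force = 3.515 * 4.4482216 = 15.635499 N. Combine: 4.108e-07 J / 15.635499 N = 2.6273546e-08 m. 1 nautical_mile = 1852 m, so 2.6273546e-08 m = 2.6273546e-08 / 1852 = 1.418658e-11 nautical_mile ≈ 1.419e-11 nautical_mile (4 s.f.).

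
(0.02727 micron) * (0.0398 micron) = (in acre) 1 micron = 1e-06 m, so 0.02727 micron = 0.02727 * 1e-06 = 2.727e-08 m. 1 micron = 1e-06 m, so 0.0398 micron = 0.0398 * 1e-06 = 3.98e-08 m. Combine: 2.727e-08 m * 3.98e-08 m = 1.085346e-15 m^2. 1 acre = 4046.8564 m^2, so 1.085346e-15 m^2 = 1.085346e-15 / 4046.8564 = 2.6819484e-19 acre ≈ 2.682e-19 acre (4 s.f.). Final answer: 2.682e-19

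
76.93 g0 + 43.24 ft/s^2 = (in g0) 1 g0 = 9.80665 m/s^2, so 76.93 g0 = 76.93 * 9.80665 = 754.42558 m/s^2. 1 ft/s^2 = 0.3048 m/s^2, so 43.24 ft/s^2 = 43.24 * 0.3048 = 13.179552 m/s^2. Sum: 754.42558 + 13.179552 = 767.60514 m/s^2. 1 g0 = 9.80665 m/s^2, so 767.60514 m/s^2 = 767.60514 / 9.80665 = 78.27394 g0 ≈ 78.27 g0 (4 s.f.). Final answer: 78.27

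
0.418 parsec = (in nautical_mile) 1 parsec = 3.0856776e+16 m, so 0.418 parsec = 0.418 * 3.0856776e+16 = 1.2898132e+16 m. 1 nautical_mile = 1852 m, so 1.2898132e+16 m = 1.2898132e+16 / 1852 = 6.9644343e+12 nautical_mile ≈ 6.964e+12 nautical_mile (4 s.f.). Final answer: 6.964e+12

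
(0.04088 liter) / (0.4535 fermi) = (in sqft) 9.703e+11. Check: 1 liter = 0.001 m^3, so 0.04088 liter = 0.04088 * 0.001 = 4.088e-05 m^3. 1 fermi = 1e-15 m, so 0.4535 fermi = 0.4535 * 1e-15 = 4.535e-16 m. Combine: 4.088e-05 m^3 / 4.535e-16 m = 9.014333e+10 m^2. 1 sqft = 0.09290304 m^2, so 9.014333e+10 m^2 = 9.014333e+10 / 0.09290304 = 9.7029473e+11 sqft ≈ 9.703e+11 sqft (4 s.f.).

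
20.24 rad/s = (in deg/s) 1 deg/s = 0.017453293 rad/s, so 20.24 rad/s = 20.24 / 0.017453293 = 1159.6666 deg/s ≈ 1160 deg/s (4 s.f.). Final answer: 1160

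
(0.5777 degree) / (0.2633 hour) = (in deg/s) 1 degree = 0.017453293 rad, so 0.5777 degree = 0.5777 * 0.017453293 = 0.010082767 rad. 1 hour = 3600 s, so 0.2633 hour = 0.2633 * 3600 = 947.88 s. Combine: 0.010082767 rad / 947.88 s = 1.0637177e-05 rad/s. 1 deg/s = 0.017453293 rad/s, so 1.0637177e-05 rad/s = 1.0637177e-05 / 0.017453293 = 0.00060946533 deg/s ≈ 0.0006095 deg/s (4 s.f.). Final answer: 0.0006095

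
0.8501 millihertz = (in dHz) 1 millihertz = 0.001 Hz, so 0.8501 millihertz = 0.8501 * 0.001 = 0.0008501 Hz. 1 dHz = 0.1 Hz, so 0.0008501 Hz = 0.0008501 / 0.1 = 0.008501 dHz. Final answer: 0.008501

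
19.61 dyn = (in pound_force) 1 dyn = 1e-05 N, so 19.61 dyn = 19.61 * 1e-05 = 0.0001961 N. 1 pound_force = 4.4482216 N, so 0.0001961 N = 0.0001961 / 4.4482216 = 4.4085034e-05 pound_force ≈ 4.409e-05 pound_force (4 s.f.). Final answer: 4.409e-05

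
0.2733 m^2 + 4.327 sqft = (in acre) 0.2733 m^2 is already in m^2. 1 sqft = 0.09290304 m^2, so 4.327 sqft = 4.327 * 0.09290304 = 0.40199145 m^2. Sum: 0.2733 + 0.40199145 = 0.67529145 m^2. 1 acre = 4046.8564 m^2, so 0.67529145 m^2 = 0.67529145 / 4046.8564 = 0.00016686815 acre ≈ 0.0001669 acre (4 s.f.). Final answer: 0.0001669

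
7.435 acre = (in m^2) 3.009e+04. Check: 1 acre = 4046.8564 m^2, so 7.435 acre = 7.435 * 4046.8564 = 30088.378 m^2. Result: 30088.378 m^2 ≈ 3.009e+04 m^2 (4 s.f.).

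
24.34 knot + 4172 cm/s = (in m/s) 1 knot = 0.51444444 m/s, so 24.34 knot = 24.34 * 0.51444444 = 12.521578 m/s. 1 cm/s = 0.01 m/s, so 4172 cm/s = 4172 * 0.01 = 41.72 m/s. Sum: 12.521578 + 41.72 = 54.241578 m/s. Result: 54.241578 m/s ≈ 54.24 m/s (4 s.f.). Final answer: 54.24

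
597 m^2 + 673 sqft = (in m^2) 597 m^2 is already in m^2. 1 sqft = 0.09290304 m^2, so 673 sqft = 673 * 0.09290304 = 62.523746 m^2. Sum: 597 + 62.523746 = 659.52375 m^2. Result: 659.52375 m^2 ≈ 659.5 m^2 (4 s.f.). Final answer: 659.5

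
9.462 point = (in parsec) 1 point = 0.00035277778 m, so 9.462 point = 9.462 * 0.00035277778 = 0.0033379833 m. 1 parsec = 3.0856776e+16 m, so 0.0033379833 m = 0.0033379833 / 3.0856776e+16 = 1.0817667e-19 parsec ≈ 1.082e-19 parsec (4 s.f.). Final answer: 1.082e-19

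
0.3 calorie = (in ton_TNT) 3e-10. Check: 1 calorie = 4.184 J, so 0.3 calorie = 0.3 * 4.184 = 1.2552 J. 1 ton_TNT = 4.184e+09 J, so 1.2552 J = 1.2552 / 4.184e+09 = 3e-10 ton_TNT.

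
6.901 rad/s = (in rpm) 1 rpm = 0.10471976 rad/s, so 6.901 rad/s = 6.901 / 0.10471976 = 65.899696 rpm ≈ 65.9 rpm (4 s.f.). Final answer: 65.9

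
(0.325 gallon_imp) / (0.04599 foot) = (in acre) 2.605e-05. Check: 1 gallon_imp = 0.00454609 m^3, so 0.325 gallon_imp = 0.325 * 0.00454609 = 0.0014774793 m^3. 1 foot = 0.3048 m, so 0.04599 foot = 0.04599 * 0.3048 = 0.014017752 m. Combine: 0.0014774793 m^3 / 0.014017752 m = 0.10540058 m^2. 1 acre = 4046.8564 m^2, so 0.10540058 m^2 = 0.10540058 / 4046.8564 = 2.6045052e-05 acre ≈ 2.605e-05 acre (4 s.f.).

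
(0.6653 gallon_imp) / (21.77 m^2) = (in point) 0.3938. Check: 1 gallon_imp = 0.00454609 m^3, so 0.6653 gallon_imp = 0.6653 * 0.00454609 = 0.0030245137 m^3. 21.77 m^2 is already in m^2. Combine: 0.0030245137 m^3 / 21.77 m^2 = 0.00013893035 m. 1 point = 0.00035277778 m, so 0.00013893035 m = 0.00013893035 / 0.00035277778 = 0.39381831 point ≈ 0.3938 point (4 s.f.).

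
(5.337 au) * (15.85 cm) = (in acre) 3.127e+07. Check: 1 au = 1.4959787e+11 m, so 5.337 au = 5.337 * 1.4959787e+11 = 7.9840384e+11 m. 1 cm = 0.01 m, so 15.85 cm = 15.85 * 0.01 = 0.1585 m. Combine: 7.9840384e+11 m * 0.1585 m = 1.2654701e+11 m^2. 1 acre = 4046.8564 m^2, so 1.2654701e+11 m^2 = 1.2654701e+11 / 4046.8564 = 31270447 acre ≈ 3.127e+07 acre (4 s.f.).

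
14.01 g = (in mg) 1 g = 0.001 kg, so 14.01 g = 14.01 * 0.001 = 0.01401 kg. 1 mg = 1e-06 kg, so 0.01401 kg = 0.01401 / 1e-06 = 14010 mg ≈ 1.401e+04 mg (4 s.f.). Final answer: 1.401e+04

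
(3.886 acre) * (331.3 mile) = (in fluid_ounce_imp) 1 acre = 4046.8564 m^2, so 3.886 acre = 3.886 * 4046.8564 = 15726.084 m^2. 1 mile = 1609.344 m, so 331.3 mile = 331.3 * 1609.344 = 533175.67 m. Combine: 15726.084 m^2 * 533175.67 m = 8.3847654e+09 m^3. 1 fluid_ounce_imp = 2.8413063e-05 m^3, so 8.3847654e+09 m^3 = 8.3847654e+09 / 2.8413063e-05 = 2.9510249e+14 fluid_ounce_imp ≈ 2.951e+14 fluid_ounce_imp (4 s.f.). Final answer: 2.951e+14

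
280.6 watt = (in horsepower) 280.6 watt = 280.6 W. 1 horsepower = 745.69987 W, so 280.6 W = 280.6 / 745.69987 = 0.3762908 horsepower ≈ 0.3763 horsepower (4 s.f.). Final answer: 0.3763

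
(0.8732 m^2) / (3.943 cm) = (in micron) 2.215e+07. Check: 0.8732 m^2 is already in m^2. 1 cm = 0.01 m, so 3.943 cm = 3.943 * 0.01 = 0.03943 m. Combine: 0.8732 m^2 / 0.03943 m = 22.145574 m. 1 micron = 1e-06 m, so 22.145574 m = 22.145574 / 1e-06 = 22145574 micron ≈ 2.215e+07 micron (4 s.f.).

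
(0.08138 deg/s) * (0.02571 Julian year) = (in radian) 1152. Check: 1 deg/s = 0.017453293 rad/s, so 0.08138 deg/s = 0.08138 * 0.017453293 = 0.0014203489 rad/s. 1 Julian year = 31557600 s, so 0.02571 Julian year = 0.02571 * 31557600 = 811345.9 s. Combine: 0.0014203489 rad/s * 811345.9 s = 1152.3943 rad. 1152.3943 rad = 1152.3943 radian ≈ 1152 radian (4 s.f.).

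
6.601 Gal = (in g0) 1 Gal = 0.01 m/s^2, so 6.601 Gal = 6.601 * 0.01 = 0.06601 m/s^2. 1 g0 = 9.80665 m/s^2, so 0.06601 m/s^2 = 0.06601 / 9.80665 = 0.0067311467 g0 ≈ 0.006731 g0 (4 s.f.). Final answer: 0.006731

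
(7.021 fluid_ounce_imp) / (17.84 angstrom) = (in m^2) 1.118e+05. Check: 1 fluid_ounce_imp = 2.8413063e-05 m^3, so 7.021 fluid_ounce_imp = 7.021 * 2.8413063e-05 = 0.00019948811 m^3. 1 angstrom = 1e-10 m, so 17.84 angstrom = 17.84 * 1e-10 = 1.784e-09 m. Combine: 0.00019948811 m^3 / 1.784e-09 m = 111820.69 m^2. Result: 111820.69 m^2 ≈ 1.118e+05 m^2 (4 s.f.).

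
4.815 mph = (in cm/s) 215.2. Check: 1 mph = 0.44704 m/s, so 4.815 mph = 4.815 * 0.44704 = 2.1524976 m/s. 1 cm/s = 0.01 m/s, so 2.1524976 m/s = 2.1524976 / 0.01 = 215.24976 cm/s ≈ 215.2 cm/s (4 s.f.).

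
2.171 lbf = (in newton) 1 lbf = 4.4482216 N, so 2.171 lbf = 2.171 * 4.4482216 = 9.6570891 N. 9.6570891 N = 9.6570891 newton ≈ 9.657 newton (4 s.f.). Final answer: 9.657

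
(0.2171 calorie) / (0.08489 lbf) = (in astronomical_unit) 1.608e-11. Check: 1 calorie = 4.184 J, so 0.2171 calorie = 0.2171 * 4.184 = 0.9083464 J. 1 lbf = 4.4482216 N, so 0.08489 lbf = 0.08489 * 4.4482216 = 0.37760953 N. Combine: 0.9083464 J / 0.37760953 N = 2.4055177 m. 1 astronomical_unit = 1.4959787e+11 m, so 2.4055177 m = 2.4055177 / 1.4959787e+11 = 1.6079892e-11 astronomical_unit ≈ 1.608e-11 astronomical_unit (4 s.f.).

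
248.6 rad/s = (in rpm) 1 rpm = 0.10471976 rad/s, so 248.6 rad/s = 248.6 / 0.10471976 = 2373.9551 rpm ≈ 2374 rpm (4 s.f.). Final answer: 2374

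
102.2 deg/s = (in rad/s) 1.784. Check: 1 deg/s = 0.017453293 rad/s, so 102.2 deg/s = 102.2 * 0.017453293 = 1.7837265 rad/s. Result: 1.7837265 rad/s ≈ 1.784 rad/s (4 s.f.).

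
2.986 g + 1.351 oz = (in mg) 1 g = 0.001 kg, so 2.986 g = 2.986 * 0.001 = 0.002986 kg. 1 oz = 0.028349523 kg, so 1.351 oz = 1.351 * 0.028349523 = 0.038300206 kg. Sum: 0.002986 + 0.038300206 = 0.041286206 kg. 1 mg = 1e-06 kg, so 0.041286206 kg = 0.041286206 / 1e-06 = 41286.206 mg ≈ 4.129e+04 mg (4 s.f.). Final answer: 4.129e+04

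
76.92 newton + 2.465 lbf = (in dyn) 8.788e+06. Check: 76.92 newton = 76.92 N. 1 lbf = 4.4482216 N, so 2.465 lbf = 2.465 * 4.4482216 = 10.964866 N. Sum: 76.92 + 10.964866 = 87.884866 N. 1 dyn = 1e-05 N, so 87.884866 N = 87.884866 / 1e-05 = 8788486.6 dyn ≈ 8.788e+06 dyn (4 s.f.).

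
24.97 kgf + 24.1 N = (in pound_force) 60.47. Check: 1 kgf = 9.80665 N, so 24.97 kgf = 24.97 * 9.80665 = 244.87205 N. 24.1 N is already in N. Sum: 244.87205 + 24.1 = 268.97205 N. 1 pound_force = 4.4482216 N, so 268.97205 N = 268.97205 / 4.4482216 = 60.467322 pound_force ≈ 60.47 pound_force (4 s.f.).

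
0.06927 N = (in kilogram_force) 1 kilogram_force = 9.80665 N, so 0.06927 N = 0.06927 / 9.80665 = 0.0070635742 kilogram_force ≈ 0.007064 kilogram_force (4 s.f.). Final answer: 0.007064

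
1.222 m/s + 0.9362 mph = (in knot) 1.222 m/s is already in m/s. 1 mph = 0.44704 m/s, so 0.9362 mph = 0.9362 * 0.44704 = 0.41851885 m/s. Sum: 1.222 + 0.41851885 = 1.6405188 m/s. 1 knot = 0.51444444 m/s, so 1.6405188 m/s = 1.6405188 / 0.51444444 = 3.1889135 knot ≈ 3.189 knot (4 s.f.). Final answer: 3.189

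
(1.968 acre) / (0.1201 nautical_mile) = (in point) 1 acre = 4046.8564 m^2, so 1.968 acre = 1.968 * 4046.8564 = 7964.2134 m^2. 1 nautical_mile = 1852 m, so 0.1201 nautical_mile = 0.1201 * 1852 = 222.4252 m. Combine: 7964.2134 m^2 / 222.4252 m = 35.806255 m. 1 point = 0.00035277778 m, so 35.806255 m = 35.806255 / 0.00035277778 = 101498.05 point ≈ 1.015e+05 point (4 s.f.). Final answer: 1.015e+05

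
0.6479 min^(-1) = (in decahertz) 0.00108. Check: 1 min^(-1) = 0.016666667 Hz, so 0.6479 min^(-1) = 0.6479 * 0.016666667 = 0.010798333 Hz. 1 decahertz = 10 Hz, so 0.010798333 Hz = 0.010798333 / 10 = 0.0010798333 decahertz ≈ 0.00108 decahertz (4 s.f.).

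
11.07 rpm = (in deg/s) 1 rpm = 0.10471976 rad/s, so 11.07 rpm = 11.07 * 0.10471976 = 1.1592477 rad/s. 1 deg/s = 0.017453293 rad/s, so 1.1592477 rad/s = 1.1592477 / 0.017453293 = 66.42 deg/s. Final answer: 66.42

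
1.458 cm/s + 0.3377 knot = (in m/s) 0.1883. Check: 1 cm/s = 0.01 m/s, so 1.458 cm/s = 1.458 * 0.01 = 0.01458 m/s. 1 knot = 0.51444444 m/s, so 0.3377 knot = 0.3377 * 0.51444444 = 0.17372789 m/s. Sum: 0.01458 + 0.17372789 = 0.18830789 m/s. Result: 0.18830789 m/s ≈ 0.1883 m/s (4 s.f.).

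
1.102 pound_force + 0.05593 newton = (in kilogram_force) 0.5056. Check: 1 pound_force = 4.4482216 N, so 1.102 pound_force = 1.102 * 4.4482216 = 4.9019402 N. 0.05593 newton = 0.05593 N. Sum: 4.9019402 + 0.05593 = 4.9578702 N. 1 kilogram_force = 9.80665 N, so 4.9578702 N = 4.9578702 / 9.80665 = 0.50556206 kilogram_force ≈ 0.5056 kilogram_force (4 s.f.).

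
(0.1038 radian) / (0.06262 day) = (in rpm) 0.1038 radian = 0.1038 rad. 1 day = 86400 s, so 0.06262 day = 0.06262 * 86400 = 5410.368 s. Combine: 0.1038 rad / 5410.368 s = 1.9185386e-05 rad/s. 1 rpm = 0.10471976 rad/s, so 1.9185386e-05 rad/s = 1.9185386e-05 / 0.10471976 = 0.00018320694 rpm ≈ 0.0001832 rpm (4 s.f.). Final answer: 0.0001832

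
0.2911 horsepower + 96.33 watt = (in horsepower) 0.4203. Check: 1 horsepower = 745.69987 W, so 0.2911 horsepower = 0.2911 * 745.69987 = 217.07323 W. 96.33 watt = 96.33 W. Sum: 217.07323 + 96.33 = 313.40323 W. 1 horsepower = 745.69987 W, so 313.40323 W = 313.40323 / 745.69987 = 0.42028066 horsepower ≈ 0.4203 horsepower (4 s.f.).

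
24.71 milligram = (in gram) 0.02471. Check: 1 milligram = 1e-06 kg, so 24.71 milligram = 24.71 * 1e-06 = 2.471e-05 kg. 1 gram = 0.001 kg, so 2.471e-05 kg = 2.471e-05 / 0.001 = 0.02471 gram.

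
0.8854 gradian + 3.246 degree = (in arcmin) 1 gradian = 0.015707963 rad, so 0.8854 gradian = 0.8854 * 0.015707963 = 0.013907831 rad. 1 degree = 0.017453293 rad, so 3.246 degree = 3.246 * 0.017453293 = 0.056653388 rad. Sum: 0.013907831 + 0.056653388 = 0.070561218 rad. 1 arcmin = 0.00029088821 rad, so 0.070561218 rad = 0.070561218 / 0.00029088821 = 242.5716 arcmin ≈ 242.6 arcmin (4 s.f.). Final answer: 242.6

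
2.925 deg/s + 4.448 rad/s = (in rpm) 42.96. Check: 1 deg/s = 0.017453293 rad/s, so 2.925 deg/s = 2.925 * 0.017453293 = 0.051050881 rad/s. 4.448 rad/s is already in rad/s. Sum: 0.051050881 + 4.448 = 4.4990509 rad/s. 1 rpm = 0.10471976 rad/s, so 4.4990509 rad/s = 4.4990509 / 0.10471976 = 42.962771 rpm ≈ 42.96 rpm (4 s.f.).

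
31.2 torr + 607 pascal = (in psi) 1 torr = 133.32237 Pa, so 31.2 torr = 31.2 * 133.32237 = 4159.6579 Pa. 607 pascal = 607 Pa. Sum: 4159.6579 + 607 = 4766.6579 Pa. 1 psi = 6894.7573 Pa, so 4766.6579 Pa = 4766.6579 / 6894.7573 = 0.69134528 psi ≈ 0.6913 psi (4 s.f.). Final answer: 0.6913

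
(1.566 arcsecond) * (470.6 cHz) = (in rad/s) 1 arcsecond = 4.8481368e-06 rad, so 1.566 arcsecond = 1.566 * 4.8481368e-06 = 7.5921822e-06 rad. 1 cHz = 0.01 Hz, so 470.6 cHz = 470.6 * 0.01 = 4.706 Hz. Combine: 7.5921822e-06 rad * 4.706 Hz = 3.572881e-05 rad/s. Result: 3.572881e-05 rad/s ≈ 3.573e-05 rad/s (4 s.f.). Final answer: 3.573e-05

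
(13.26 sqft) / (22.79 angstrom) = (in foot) 1 sqft = 0.09290304 m^2, so 13.26 sqft = 13.26 * 0.09290304 = 1.2318943 m^2. 1 angstrom = 1e-10 m, so 22.79 angstrom = 22.79 * 1e-10 = 2.279e-09 m. Combine: 1.2318943 m^2 / 2.279e-09 m = 5.405416e+08 m. 1 foot = 0.3048 m, so 5.405416e+08 m = 5.405416e+08 / 0.3048 = 1.7734305e+09 foot ≈ 1.773e+09 foot (4 s.f.). Final answer: 1.773e+09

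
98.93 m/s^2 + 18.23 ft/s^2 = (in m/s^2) 98.93 m/s^2 is already in m/s^2. 1 ft/s^2 = 0.3048 m/s^2, so 18.23 ft/s^2 = 18.23 * 0.3048 = 5.556504 m/s^2. Sum: 98.93 + 5.556504 = 104.4865 m/s^2. Result: 104.4865 m/s^2 ≈ 104.5 m/s^2 (4 s.f.). Final answer: 104.5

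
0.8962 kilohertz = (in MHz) 0.0008962. Check: 1 kilohertz = 1000 Hz, so 0.8962 kilohertz = 0.8962 * 1000 = 896.2 Hz. 1 MHz = 1000000 Hz, so 896.2 Hz = 896.2 / 1000000 = 0.0008962 MHz.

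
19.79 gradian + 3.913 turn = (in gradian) 1 gradian = 0.015707963 rad, so 19.79 gradian = 19.79 * 0.015707963 = 0.31086059 rad. 1 turn = 6.2831853 rad, so 3.913 turn = 3.913 * 6.2831853 = 24.586104 rad. Sum: 0.31086059 + 24.586104 = 24.896965 rad. 1 gradian = 0.015707963 rad, so 24.896965 rad = 24.896965 / 0.015707963 = 1584.99 gradian ≈ 1585 gradian (4 s.f.). Final answer: 1585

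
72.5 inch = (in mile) 0.001144. Check: 1 inch = 0.0254 m, so 72.5 inch = 72.5 * 0.0254 = 1.8415 m. 1 mile = 1609.344 m, so 1.8415 m = 1.8415 / 1609.344 = 0.0011442551 mile ≈ 0.001144 mile (4 s.f.).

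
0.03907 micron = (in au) 2.612e-19. Check: 1 micron = 1e-06 m, so 0.03907 micron = 0.03907 * 1e-06 = 3.907e-08 m. 1 au = 1.4959787e+11 m, so 3.907e-08 m = 3.907e-08 / 1.4959787e+11 = 2.6116682e-19 au ≈ 2.612e-19 au (4 s.f.).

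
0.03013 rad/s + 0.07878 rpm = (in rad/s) 0.03013 rad/s is already in rad/s. 1 rpm = 0.10471976 rad/s, so 0.07878 rpm = 0.07878 * 0.10471976 = 0.0082498223 rad/s. Sum: 0.03013 + 0.0082498223 = 0.038379822 rad/s. Result: 0.038379822 rad/s ≈ 0.03838 rad/s (4 s.f.). Final answer: 0.03838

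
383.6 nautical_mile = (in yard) 7.769e+05. Check: 1 nautical_mile = 1852 m, so 383.6 nautical_mile = 383.6 * 1852 = 710427.2 m. 1 yard = 0.9144 m, so 710427.2 m = 710427.2 / 0.9144 = 776932.63 yard ≈ 7.769e+05 yard (4 s.f.).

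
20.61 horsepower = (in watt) 1 horsepower = 745.69987 W, so 20.61 horsepower = 20.61 * 745.69987 = 15368.874 W. 15368.874 W = 15368.874 watt ≈ 1.537e+04 watt (4 s.f.). Final answer: 1.537e+04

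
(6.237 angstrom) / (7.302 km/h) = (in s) 1 angstrom = 1e-10 m, so 6.237 angstrom = 6.237 * 1e-10 = 6.237e-10 m. 1 km/h = 0.27777778 m/s, so 7.302 km/h = 7.302 * 0.27777778 = 2.0283333 m/s. Combine: 6.237e-10 m / 2.0283333 m/s = 3.0749384e-10 s. Result: 3.0749384e-10 s ≈ 3.075e-10 s (4 s.f.). Final answer: 3.075e-10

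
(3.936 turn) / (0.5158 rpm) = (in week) 0.000757. Check: 1 turn = 6.2831853 rad, so 3.936 turn = 3.936 * 6.2831853 = 24.730617 rad. 1 rpm = 0.10471976 rad/s, so 0.5158 rpm = 0.5158 * 0.10471976 = 0.05401445 rad/s. Combine: 24.730617 rad / 0.05401445 rad/s = 457.85188 s. 1 week = 604800 s, so 457.85188 s = 457.85188 / 604800 = 0.00075703023 week ≈ 0.000757 week (4 s.f.).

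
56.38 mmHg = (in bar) 0.07517. Check: 1 mmHg = 133.32237 Pa, so 56.38 mmHg = 56.38 * 133.32237 = 7516.7151 Pa. 1 bar = 100000 Pa, so 7516.7151 Pa = 7516.7151 / 100000 = 0.075167151 bar ≈ 0.07517 bar (4 s.f.).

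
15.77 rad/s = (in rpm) 1 rpm = 0.10471976 rad/s, so 15.77 rad/s = 15.77 / 0.10471976 = 150.59241 rpm ≈ 150.6 rpm (4 s.f.). Final answer: 150.6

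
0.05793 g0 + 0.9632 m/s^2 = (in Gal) 1 g0 = 9.80665 m/s^2, so 0.05793 g0 = 0.05793 * 9.80665 = 0.56809923 m/s^2. 0.9632 m/s^2 is already in m/s^2. Sum: 0.56809923 + 0.9632 = 1.5312992 m/s^2. 1 Gal = 0.01 m/s^2, so 1.5312992 m/s^2 = 1.5312992 / 0.01 = 153.12992 Gal ≈ 153.1 Gal (4 s.f.). Final answer: 153.1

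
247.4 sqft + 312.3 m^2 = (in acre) 1 sqft = 0.09290304 m^2, so 247.4 sqft = 247.4 * 0.09290304 = 22.984212 m^2. 312.3 m^2 is already in m^2. Sum: 22.984212 + 312.3 = 335.28421 m^2. 1 acre = 4046.8564 m^2, so 335.28421 m^2 = 335.28421 / 4046.8564 = 0.082850533 acre ≈ 0.08285 acre (4 s.f.). Final answer: 0.08285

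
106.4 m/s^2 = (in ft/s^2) 349.1. Check: 1 ft/s^2 = 0.3048 m/s^2, so 106.4 m/s^2 = 106.4 / 0.3048 = 349.08136 ft/s^2 ≈ 349.1 ft/s^2 (4 s.f.).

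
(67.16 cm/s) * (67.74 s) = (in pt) 1.29e+05. Check: 1 cm/s = 0.01 m/s, so 67.16 cm/s = 67.16 * 0.01 = 0.6716 m/s. 67.74 s is already in s. Combine: 0.6716 m/s * 67.74 s = 45.494184 m. 1 pt = 0.00035277778 m, so 45.494184 m = 45.494184 / 0.00035277778 = 128959.89 pt ≈ 1.29e+05 pt (4 s.f.).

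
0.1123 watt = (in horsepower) 0.1123 watt = 0.1123 W. 1 horsepower = 745.69987 W, so 0.1123 W = 0.1123 / 745.69987 = 0.00015059678 horsepower ≈ 0.0001506 horsepower (4 s.f.). Final answer: 0.0001506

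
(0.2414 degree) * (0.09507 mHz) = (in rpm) 1 degree = 0.017453293 rad, so 0.2414 degree = 0.2414 * 0.017453293 = 0.0042132248 rad. 1 mHz = 0.001 Hz, so 0.09507 mHz = 0.09507 * 0.001 = 9.507e-05 Hz. Combine: 0.0042132248 rad * 9.507e-05 Hz = 4.0055128e-07 rad/s. 1 rpm = 0.10471976 rad/s, so 4.0055128e-07 rad/s = 4.0055128e-07 / 0.10471976 = 3.824983e-06 rpm ≈ 3.825e-06 rpm (4 s.f.). Final answer: 3.825e-06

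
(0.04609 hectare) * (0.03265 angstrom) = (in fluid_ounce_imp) 1 hectare = 10000 m^2, so 0.04609 hectare = 0.04609 * 10000 = 460.9 m^2. 1 angstrom = 1e-10 m, so 0.03265 angstrom = 0.03265 * 1e-10 = 3.265e-12 m. Combine: 460.9 m^2 * 3.265e-12 m = 1.5048385e-09 m^3. 1 fluid_ounce_imp = 2.8413063e-05 m^3, so 1.5048385e-09 m^3 = 1.5048385e-09 / 2.8413063e-05 = 5.2962911e-05 fluid_ounce_imp ≈ 5.296e-05 fluid_ounce_imp (4 s.f.). Final answer: 5.296e-05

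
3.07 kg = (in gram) 1 gram = 0.001 kg, so 3.07 kg = 3.07 / 0.001 = 3070 gram. Final answer: 3070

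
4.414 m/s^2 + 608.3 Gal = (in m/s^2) 10.5. Check: 4.414 m/s^2 is already in m/s^2. 1 Gal = 0.01 m/s^2, so 608.3 Gal = 608.3 * 0.01 = 6.083 m/s^2. Sum: 4.414 + 6.083 = 10.497 m/s^2. Result: 10.497 m/s^2 ≈ 10.5 m/s^2 (4 s.f.).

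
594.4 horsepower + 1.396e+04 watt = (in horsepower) 613.1. Check: 1 horsepower = 745.69987 W, so 594.4 horsepower = 594.4 * 745.69987 = 443244 W. 1.396e+04 watt = 13960 W. Sum: 443244 + 13960 = 457204 W. 1 horsepower = 745.69987 W, so 457204 W = 457204 / 745.69987 = 613.12067 horsepower ≈ 613.1 horsepower (4 s.f.).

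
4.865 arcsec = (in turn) 1 arcsec = 4.8481368e-06 rad, so 4.865 arcsec = 4.865 * 4.8481368e-06 = 2.3586186e-05 rad. 1 turn = 6.2831853 rad, so 2.3586186e-05 rad = 2.3586186e-05 / 6.2831853 = 3.753858e-06 turn ≈ 3.754e-06 turn (4 s.f.). Final answer: 3.754e-06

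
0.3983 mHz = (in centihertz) 1 mHz = 0.001 Hz, so 0.3983 mHz = 0.3983 * 0.001 = 0.0003983 Hz. 1 centihertz = 0.01 Hz, so 0.0003983 Hz = 0.0003983 / 0.01 = 0.03983 centihertz. Final answer: 0.03983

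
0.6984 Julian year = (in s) 2.204e+07. Check: 1 Julian year = 31557600 s, so 0.6984 Julian year = 0.6984 * 31557600 = 22039828 s. Result: 22039828 s ≈ 2.204e+07 s (4 s.f.).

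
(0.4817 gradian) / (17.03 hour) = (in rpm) 1.179e-06. Check: 1 gradian = 0.015707963 rad, so 0.4817 gradian = 0.4817 * 0.015707963 = 0.0075665259 rad. 1 hour = 3600 s, so 17.03 hour = 17.03 * 3600 = 61308 s. Combine: 0.0075665259 rad / 61308 s = 1.2341825e-07 rad/s. 1 rpm = 0.10471976 rad/s, so 1.2341825e-07 rad/s = 1.2341825e-07 / 0.10471976 = 1.1785574e-06 rpm ≈ 1.179e-06 rpm (4 s.f.).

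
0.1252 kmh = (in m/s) 1 kmh = 0.27777778 m/s, so 0.1252 kmh = 0.1252 * 0.27777778 = 0.034777778 m/s. Result: 0.034777778 m/s ≈ 0.03478 m/s (4 s.f.). Final answer: 0.03478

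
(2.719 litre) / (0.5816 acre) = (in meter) 1 litre = 0.001 m^3, so 2.719 litre = 2.719 * 0.001 = 0.002719 m^3. 1 acre = 4046.8564 m^2, so 0.5816 acre = 0.5816 * 4046.8564 = 2353.6517 m^2. Combine: 0.002719 m^3 / 2353.6517 m^2 = 1.1552262e-06 m. 1.1552262e-06 m = 1.1552262e-06 meter ≈ 1.155e-06 meter (4 s.f.). Final answer: 1.155e-06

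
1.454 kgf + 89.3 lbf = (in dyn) 4.115e+07. Check: 1 kgf = 9.80665 N, so 1.454 kgf = 1.454 * 9.80665 = 14.258869 N. 1 lbf = 4.4482216 N, so 89.3 lbf = 89.3 * 4.4482216 = 397.22619 N. Sum: 14.258869 + 397.22619 = 411.48506 N. 1 dyn = 1e-05 N, so 411.48506 N = 411.48506 / 1e-05 = 41148506 dyn ≈ 4.115e+07 dyn (4 s.f.).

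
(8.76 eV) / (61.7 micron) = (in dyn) 2.275e-09. Check: 1 eV = 1.6021766e-19 J, so 8.76 eV = 8.76 * 1.6021766e-19 = 1.4035067e-18 J. 1 micron = 1e-06 m, so 61.7 micron = 61.7 * 1e-06 = 6.17e-05 m. Combine: 1.4035067e-18 J / 6.17e-05 m = 2.2747273e-14 N. 1 dyn = 1e-05 N, so 2.2747273e-14 N = 2.2747273e-14 / 1e-05 = 2.2747273e-09 dyn ≈ 2.275e-09 dyn (4 s.f.).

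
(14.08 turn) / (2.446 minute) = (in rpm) 5.756. Check: 1 turn = 6.2831853 rad, so 14.08 turn = 14.08 * 6.2831853 = 88.467249 rad. 1 minute = 60 s, so 2.446 minute = 2.446 * 60 = 146.76 s. Combine: 88.467249 rad / 146.76 s = 0.60280219 rad/s. 1 rpm = 0.10471976 rad/s, so 0.60280219 rad/s = 0.60280219 / 0.10471976 = 5.7563369 rpm ≈ 5.756 rpm (4 s.f.).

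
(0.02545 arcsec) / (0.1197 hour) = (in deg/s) 1.641e-08. Check: 1 arcsec = 4.8481368e-06 rad, so 0.02545 arcsec = 0.02545 * 4.8481368e-06 = 1.2338508e-07 rad. 1 hour = 3600 s, so 0.1197 hour = 0.1197 * 3600 = 430.92 s. Combine: 1.2338508e-07 rad / 430.92 s = 2.8632944e-10 rad/s. 1 deg/s = 0.017453293 rad/s, so 2.8632944e-10 rad/s = 2.8632944e-10 / 0.017453293 = 1.6405468e-08 deg/s ≈ 1.641e-08 deg/s (4 s.f.).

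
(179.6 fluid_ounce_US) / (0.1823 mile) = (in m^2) 1 fluid_ounce_US = 2.957353e-05 m^3, so 179.6 fluid_ounce_US = 179.6 * 2.957353e-05 = 0.0053114059 m^3. 1 mile = 1609.344 m, so 0.1823 mile = 0.1823 * 1609.344 = 293.38341 m. Combine: 0.0053114059 m^3 / 293.38341 m = 1.8103975e-05 m^2. Result: 1.8103975e-05 m^2 ≈ 1.81e-05 m^2 (4 s.f.). Final answer: 1.81e-05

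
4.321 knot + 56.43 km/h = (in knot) 1 knot = 0.51444444 m/s, so 4.321 knot = 4.321 * 0.51444444 = 2.2229144 m/s. 1 km/h = 0.27777778 m/s, so 56.43 km/h = 56.43 * 0.27777778 = 15.675 m/s. Sum: 2.2229144 + 15.675 = 17.897914 m/s. 1 knot = 0.51444444 m/s, so 17.897914 m/s = 17.897914 / 0.51444444 = 34.790762 knot ≈ 34.79 knot (4 s.f.). Final answer: 34.79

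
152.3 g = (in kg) 0.1523. Check: 1 g = 0.001 kg, so 152.3 g = 152.3 * 0.001 = 0.1523 kg. Result: 0.1523 kg.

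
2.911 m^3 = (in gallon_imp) 640.3. Check: 1 gallon_imp = 0.00454609 m^3, so 2.911 m^3 = 2.911 / 0.00454609 = 640.33048 gallon_imp ≈ 640.3 gallon_imp (4 s.f.).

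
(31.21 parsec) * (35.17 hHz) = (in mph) 7.577e+21. Check: 1 parsec = 3.0856776e+16 m, so 31.21 parsec = 31.21 * 3.0856776e+16 = 9.6303997e+17 m. 1 hHz = 100 Hz, so 35.17 hHz = 35.17 * 100 = 3517 Hz. Combine: 9.6303997e+17 m * 3517 Hz = 3.3870116e+21 m/s. 1 mph = 0.44704 m/s, so 3.3870116e+21 m/s = 3.3870116e+21 / 0.44704 = 7.5765291e+21 mph ≈ 7.577e+21 mph (4 s.f.).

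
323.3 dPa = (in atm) 0.0003191. Check: 1 dPa = 0.1 Pa, so 323.3 dPa = 323.3 * 0.1 = 32.33 Pa. 1 atm = 101325 Pa, so 32.33 Pa = 32.33 / 101325 = 0.00031907229 atm ≈ 0.0003191 atm (4 s.f.).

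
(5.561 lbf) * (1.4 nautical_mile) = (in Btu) 60.79. Check: 1 lbf = 4.4482216 N, so 5.561 lbf = 5.561 * 4.4482216 = 24.73656 N. 1 nautical_mile = 1852 m, so 1.4 nautical_mile = 1.4 * 1852 = 2592.8 m. Combine: 24.73656 N * 2592.8 m = 64136.954 J. 1 Btu = 1055.0559 J, so 64136.954 J = 64136.954 / 1055.0559 = 60.790103 Btu ≈ 60.79 Btu (4 s.f.).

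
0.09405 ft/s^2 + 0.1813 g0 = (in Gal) 180.7. Check: 1 ft/s^2 = 0.3048 m/s^2, so 0.09405 ft/s^2 = 0.09405 * 0.3048 = 0.02866644 m/s^2. 1 g0 = 9.80665 m/s^2, so 0.1813 g0 = 0.1813 * 9.80665 = 1.7779456 m/s^2. Sum: 0.02866644 + 1.7779456 = 1.8066121 m/s^2. 1 Gal = 0.01 m/s^2, so 1.8066121 m/s^2 = 1.8066121 / 0.01 = 180.66121 Gal ≈ 180.7 Gal (4 s.f.).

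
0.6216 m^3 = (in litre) 621.6. Check: 1 litre = 0.001 m^3, so 0.6216 m^3 = 0.6216 / 0.001 = 621.6 litre.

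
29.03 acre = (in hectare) 1 acre = 4046.8564 m^2, so 29.03 acre = 29.03 * 4046.8564 = 117480.24 m^2. 1 hectare = 10000 m^2, so 117480.24 m^2 = 117480.24 / 10000 = 11.748024 hectare ≈ 11.75 hectare (4 s.f.). Final answer: 11.75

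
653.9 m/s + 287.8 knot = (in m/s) 802. Check: 653.9 m/s is already in m/s. 1 knot = 0.51444444 m/s, so 287.8 knot = 287.8 * 0.51444444 = 148.05711 m/s. Sum: 653.9 + 148.05711 = 801.95711 m/s. Result: 801.95711 m/s ≈ 802 m/s (4 s.f.).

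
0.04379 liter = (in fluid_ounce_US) 1.481. Check: 1 liter = 0.001 m^3, so 0.04379 liter = 0.04379 * 0.001 = 4.379e-05 m^3. 1 fluid_ounce_US = 2.957353e-05 m^3, so 4.379e-05 m^3 = 4.379e-05 / 2.957353e-05 = 1.4807161 fluid_ounce_US ≈ 1.481 fluid_ounce_US (4 s.f.).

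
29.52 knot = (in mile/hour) 33.97. Check: 1 knot = 0.51444444 m/s, so 29.52 knot = 29.52 * 0.51444444 = 15.1864 m/s. 1 mile/hour = 0.44704 m/s, so 15.1864 m/s = 15.1864 / 0.44704 = 33.971009 mile/hour ≈ 33.97 mile/hour (4 s.f.).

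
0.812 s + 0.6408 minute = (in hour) 0.812 s is already in s. 1 minute = 60 s, so 0.6408 minute = 0.6408 * 60 = 38.448 s. Sum: 0.812 + 38.448 = 39.26 s. 1 hour = 3600 s, so 39.26 s = 39.26 / 3600 = 0.010905556 hour ≈ 0.01091 hour (4 s.f.). Final answer: 0.01091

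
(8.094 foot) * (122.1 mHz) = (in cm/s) 1 foot = 0.3048 m, so 8.094 foot = 8.094 * 0.3048 = 2.4670512 m. 1 mHz = 0.001 Hz, so 122.1 mHz = 122.1 * 0.001 = 0.1221 Hz. Combine: 2.4670512 m * 0.1221 Hz = 0.30122695 m/s. 1 cm/s = 0.01 m/s, so 0.30122695 m/s = 0.30122695 / 0.01 = 30.122695 cm/s ≈ 30.12 cm/s (4 s.f.). Final answer: 30.12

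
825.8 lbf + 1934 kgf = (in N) 2.264e+04. Check: 1 lbf = 4.4482216 N, so 825.8 lbf = 825.8 * 4.4482216 = 3673.3414 N. 1 kgf = 9.80665 N, so 1934 kgf = 1934 * 9.80665 = 18966.061 N. Sum: 3673.3414 + 18966.061 = 22639.403 N. Result: 22639.403 N ≈ 2.264e+04 N (4 s.f.).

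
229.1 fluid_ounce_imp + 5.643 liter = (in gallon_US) 1 fluid_ounce_imp = 2.8413063e-05 m^3, so 229.1 fluid_ounce_imp = 229.1 * 2.8413063e-05 = 0.0065094326 m^3. 1 liter = 0.001 m^3, so 5.643 liter = 5.643 * 0.001 = 0.005643 m^3. Sum: 0.0065094326 + 0.005643 = 0.012152433 m^3. 1 gallon_US = 0.0037854118 m^3, so 0.012152433 m^3 = 0.012152433 / 0.0037854118 = 3.2103331 gallon_US ≈ 3.21 gallon_US (4 s.f.). Final answer: 3.21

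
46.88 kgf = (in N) 1 kgf = 9.80665 N, so 46.88 kgf = 46.88 * 9.80665 = 459.73575 N. Result: 459.73575 N ≈ 459.7 N (4 s.f.). Final answer: 459.7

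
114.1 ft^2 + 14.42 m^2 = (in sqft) 1 ft^2 = 0.09290304 m^2, so 114.1 ft^2 = 114.1 * 0.09290304 = 10.600237 m^2. 14.42 m^2 is already in m^2. Sum: 10.600237 + 14.42 = 25.020237 m^2. 1 sqft = 0.09290304 m^2, so 25.020237 m^2 = 25.020237 / 0.09290304 = 269.31559 sqft ≈ 269.3 sqft (4 s.f.). Final answer: 269.3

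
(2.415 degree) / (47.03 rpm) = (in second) 0.008558. Check: 1 degree = 0.017453293 rad, so 2.415 degree = 2.415 * 0.017453293 = 0.042149701 rad. 1 rpm = 0.10471976 rad/s, so 47.03 rpm = 47.03 * 0.10471976 = 4.9249701 rad/s. Combine: 0.042149701 rad / 4.9249701 rad/s = 0.008558367 s. 0.008558367 s = 0.008558367 second ≈ 0.008558 second (4 s.f.).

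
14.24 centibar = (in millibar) 1 centibar = 1000 Pa, so 14.24 centibar = 14.24 * 1000 = 14240 Pa. 1 millibar = 100 Pa, so 14240 Pa = 14240 / 100 = 142.4 millibar. Final answer: 142.4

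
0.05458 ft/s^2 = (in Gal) 1 ft/s^2 = 0.3048 m/s^2, so 0.05458 ft/s^2 = 0.05458 * 0.3048 = 0.016635984 m/s^2. 1 Gal = 0.01 m/s^2, so 0.016635984 m/s^2 = 0.016635984 / 0.01 = 1.6635984 Gal ≈ 1.664 Gal (4 s.f.). Final answer: 1.664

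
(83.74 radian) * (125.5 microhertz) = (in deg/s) 83.74 radian = 83.74 rad. 1 microhertz = 1e-06 Hz, so 125.5 microhertz = 125.5 * 1e-06 = 0.0001255 Hz. Combine: 83.74 rad * 0.0001255 Hz = 0.01050937 rad/s. 1 deg/s = 0.017453293 rad/s, so 0.01050937 rad/s = 0.01050937 / 0.017453293 = 0.60214255 deg/s ≈ 0.6021 deg/s (4 s.f.). Final answer: 0.6021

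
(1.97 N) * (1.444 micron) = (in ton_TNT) 6.799e-16. Check: 1.97 N is already in N. 1 micron = 1e-06 m, so 1.444 micron = 1.444 * 1e-06 = 1.444e-06 m. Combine: 1.97 N * 1.444e-06 m = 2.84468e-06 J. 1 ton_TNT = 4.184e+09 J, so 2.84468e-06 J = 2.84468e-06 / 4.184e+09 = 6.7989484e-16 ton_TNT ≈ 6.799e-16 ton_TNT (4 s.f.).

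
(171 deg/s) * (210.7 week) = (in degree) 2.179e+10. Check: 1 deg/s = 0.017453293 rad/s, so 171 deg/s = 171 * 0.017453293 = 2.984513 rad/s. 1 week = 604800 s, so 210.7 week = 210.7 * 604800 = 1.2743136e+08 s. Combine: 2.984513 rad/s * 1.2743136e+08 s = 3.8032055e+08 rad. 1 degree = 0.017453293 rad, so 3.8032055e+08 rad = 3.8032055e+08 / 0.017453293 = 2.1790763e+10 degree ≈ 2.179e+10 degree (4 s.f.).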